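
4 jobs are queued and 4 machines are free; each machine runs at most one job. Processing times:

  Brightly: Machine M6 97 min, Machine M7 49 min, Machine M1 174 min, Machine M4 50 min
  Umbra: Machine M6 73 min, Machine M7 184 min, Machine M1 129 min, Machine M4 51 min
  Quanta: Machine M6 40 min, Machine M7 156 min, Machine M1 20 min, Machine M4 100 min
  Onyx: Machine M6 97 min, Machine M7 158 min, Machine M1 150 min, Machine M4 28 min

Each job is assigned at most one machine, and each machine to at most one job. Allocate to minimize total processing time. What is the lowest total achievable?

This is the linear assignment problem.
Optimal: Brightly→Machine M7 (49 min), Umbra→Machine M6 (73 min), Quanta→Machine M1 (20 min), Onyx→Machine M4 (28 min) — total 49+73+20+28 = 170 min.
Row-greedy (each job in turn takes its cheapest remaining machine) gives 217 min, worse by 47.
No other one-to-one assignment undercuts 170 min.

Minimum total: 170 min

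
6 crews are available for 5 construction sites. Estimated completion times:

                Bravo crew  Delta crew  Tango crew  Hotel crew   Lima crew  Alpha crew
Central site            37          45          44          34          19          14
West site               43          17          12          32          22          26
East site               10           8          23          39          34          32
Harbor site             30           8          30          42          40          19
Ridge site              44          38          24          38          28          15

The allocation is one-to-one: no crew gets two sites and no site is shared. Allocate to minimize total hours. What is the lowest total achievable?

Min total: 64 hours

Optimal: Lima crew→Central site (19 hours), Tango crew→West site (12 hours), Bravo crew→East site (10 hours), Delta crew→Harbor site (8 hours), Alpha crew→Ridge site (15 hours) — total 19+12+10+8+15 = 64 hours.
Column-greedy (each site in turn goes to its cheapest remaining crew) gives 92 hours, worse by 28.
Next-best assignment: Alpha crew→Central site, Tango crew→West site, Bravo crew→East site, Delta crew→Harbor site, Lima crew→Ridge site = 72 hours.
Swapping Tango crew↔Lima crew (Tango crew→Central site 44 hours, Lima crew→West site 22 hours) adds 35.
No other one-to-one assignment undercuts 64 hours.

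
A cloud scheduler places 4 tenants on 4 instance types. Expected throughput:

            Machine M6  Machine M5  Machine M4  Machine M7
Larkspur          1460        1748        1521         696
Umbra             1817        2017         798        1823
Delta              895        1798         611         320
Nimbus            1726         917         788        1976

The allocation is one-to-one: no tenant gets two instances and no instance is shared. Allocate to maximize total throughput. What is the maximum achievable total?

This is the linear assignment problem.
Optimal: Larkspur→Machine M4 (1521 ops/s), Umbra→Machine M6 (1817 ops/s), Delta→Machine M5 (1798 ops/s), Nimbus→Machine M7 (1976 ops/s) — total 1521+1817+1798+1976 = 7112 ops/s.
Row-greedy (each tenant in turn takes its best remaining instance) gives 5254 ops/s, worse by 1858.

Maximum total: 7112 ops/s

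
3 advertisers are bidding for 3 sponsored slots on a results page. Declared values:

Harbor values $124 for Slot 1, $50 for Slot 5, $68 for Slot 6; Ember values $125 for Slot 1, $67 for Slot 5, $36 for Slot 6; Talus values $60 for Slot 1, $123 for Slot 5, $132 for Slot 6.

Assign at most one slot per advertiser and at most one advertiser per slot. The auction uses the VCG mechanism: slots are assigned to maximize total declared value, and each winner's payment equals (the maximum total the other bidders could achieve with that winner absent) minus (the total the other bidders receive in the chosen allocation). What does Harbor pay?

Efficient allocation: Harbor→Slot 1 ($124), Ember→Slot 5 ($67), Talus→Slot 6 ($132); total welfare W = $323.
Harbor receives Slot 1 at value $124, so the others get W − 124 = $199.
Without Harbor: best allocation of the remaining 2 bidders over all 3 slots is Ember→Slot 1 ($125), Talus→Slot 6 ($132), total $257.
VCG payment = (others' best without Harbor) − (others' welfare with Harbor) = 257 − 199 = $58.

Harbor pays $58.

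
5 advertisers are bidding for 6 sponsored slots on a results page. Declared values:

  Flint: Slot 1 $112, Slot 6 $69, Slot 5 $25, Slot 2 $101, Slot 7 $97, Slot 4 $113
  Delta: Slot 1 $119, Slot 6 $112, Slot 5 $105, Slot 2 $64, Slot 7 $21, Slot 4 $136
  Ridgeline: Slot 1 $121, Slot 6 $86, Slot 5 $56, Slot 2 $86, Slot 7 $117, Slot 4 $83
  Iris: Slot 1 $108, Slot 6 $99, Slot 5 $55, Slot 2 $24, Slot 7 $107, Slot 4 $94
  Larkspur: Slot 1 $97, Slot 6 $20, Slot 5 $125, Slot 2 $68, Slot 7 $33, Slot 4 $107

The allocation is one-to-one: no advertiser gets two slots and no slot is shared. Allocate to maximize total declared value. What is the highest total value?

Maximum total: $590

This is the linear assignment problem.
Optimal: Flint→Slot 2 ($101), Delta→Slot 4 ($136), Ridgeline→Slot 1 ($121), Iris→Slot 7 ($107), Larkspur→Slot 5 ($125) — total 101+136+121+107+125 = $590.
Column-greedy (each slot in turn goes to its best remaining advertiser) gives $566, worse by 24.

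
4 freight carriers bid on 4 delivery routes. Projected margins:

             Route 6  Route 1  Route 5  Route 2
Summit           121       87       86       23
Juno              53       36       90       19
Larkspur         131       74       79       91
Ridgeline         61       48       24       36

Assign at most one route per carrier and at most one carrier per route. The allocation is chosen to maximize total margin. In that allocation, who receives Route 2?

Larkspur receives Route 2.

Treat this as an assignment problem: match each carrier to one route.
Optimal: Summit→Route 6 ($121k), Juno→Route 5 ($90k), Larkspur→Route 2 ($91k), Ridgeline→Route 1 ($48k) — total 121+90+91+48 = $350k.
Max-entry greedy (repeatedly take the single best remaining cell) gives $344k, worse by 6.
Next-best assignment: Summit→Route 1, Juno→Route 5, Larkspur→Route 6, Ridgeline→Route 2 = $344k.
Larkspur's own top route is Route 6 ($131k), but forcing Larkspur→Route 6 and reassigning the rest optimally gives only $344k — worse by 6.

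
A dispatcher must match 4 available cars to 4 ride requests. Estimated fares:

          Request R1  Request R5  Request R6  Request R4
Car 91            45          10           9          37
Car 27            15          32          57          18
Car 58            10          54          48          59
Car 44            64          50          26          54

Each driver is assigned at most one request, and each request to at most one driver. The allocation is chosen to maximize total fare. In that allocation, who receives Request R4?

Car 91 receives Request R4.

This is the linear assignment problem.
Optimal: Car 91→Request R4 ($37), Car 27→Request R6 ($57), Car 58→Request R5 ($54), Car 44→Request R1 ($64) — total 37+57+54+64 = $212.
Next-best assignment: Car 91→Request R1, Car 27→Request R6, Car 58→Request R4, Car 44→Request R5 = $211.
Car 91's own top request is Request R1 ($45), but forcing Car 91→Request R1 and reassigning the rest optimally gives only $211 — worse by 1.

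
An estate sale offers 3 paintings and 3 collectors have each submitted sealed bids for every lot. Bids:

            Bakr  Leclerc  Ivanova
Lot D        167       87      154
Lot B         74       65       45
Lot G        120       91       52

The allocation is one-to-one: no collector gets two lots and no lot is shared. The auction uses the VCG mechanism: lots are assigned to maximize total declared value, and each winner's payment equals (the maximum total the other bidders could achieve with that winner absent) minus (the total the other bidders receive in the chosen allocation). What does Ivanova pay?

Ivanova pays $73.

Efficient allocation: Bakr→Lot G ($120), Leclerc→Lot B ($65), Ivanova→Lot D ($154); total welfare W = $339.
Ivanova receives Lot D at value $154, so the others get W − 154 = $185.
Without Ivanova: best allocation of the remaining 2 bidders over all 3 lots is Bakr→Lot D ($167), Leclerc→Lot G ($91), total $258.
VCG payment = (others' best without Ivanova) − (others' welfare with Ivanova) = 258 − 185 = $73.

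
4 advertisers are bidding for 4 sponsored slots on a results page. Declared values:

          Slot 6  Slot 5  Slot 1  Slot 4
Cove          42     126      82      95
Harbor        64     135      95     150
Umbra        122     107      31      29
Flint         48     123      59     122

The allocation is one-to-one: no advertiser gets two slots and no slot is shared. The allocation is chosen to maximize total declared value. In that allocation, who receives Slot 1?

Optimal: Cove→Slot 1 ($82), Harbor→Slot 4 ($150), Umbra→Slot 6 ($122), Flint→Slot 5 ($123) — total 82+150+122+123 = $477.
Row-greedy (each advertiser in turn takes its best remaining slot) gives $457, worse by 20.
Cove's own top slot is Slot 5 ($126), but forcing Cove→Slot 5 and reassigning the rest optimally gives only $465 — worse by 12.

Cove receives Slot 1.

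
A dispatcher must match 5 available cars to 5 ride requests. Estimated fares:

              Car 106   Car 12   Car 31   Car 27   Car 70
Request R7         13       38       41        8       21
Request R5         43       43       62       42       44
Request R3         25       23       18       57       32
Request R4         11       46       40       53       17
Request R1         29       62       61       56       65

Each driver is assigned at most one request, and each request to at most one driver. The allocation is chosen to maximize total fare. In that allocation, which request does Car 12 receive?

Optimal: Car 106→Request R5 ($43), Car 12→Request R4 ($46), Car 31→Request R7 ($41), Car 27→Request R3 ($57), Car 70→Request R1 ($65) — total 43+46+41+57+65 = $252.
Column-greedy (each request in turn goes to its best remaining driver) gives $217, worse by 35.
Next-best assignment: Car 106→Request R7, Car 12→Request R4, Car 31→Request R5, Car 27→Request R3, Car 70→Request R1 = $243.
Car 12's own top request is Request R1 ($62), but forcing Car 12→Request R1 and reassigning the rest optimally gives only $231 — worse by 21.

Car 12 receives Request R4.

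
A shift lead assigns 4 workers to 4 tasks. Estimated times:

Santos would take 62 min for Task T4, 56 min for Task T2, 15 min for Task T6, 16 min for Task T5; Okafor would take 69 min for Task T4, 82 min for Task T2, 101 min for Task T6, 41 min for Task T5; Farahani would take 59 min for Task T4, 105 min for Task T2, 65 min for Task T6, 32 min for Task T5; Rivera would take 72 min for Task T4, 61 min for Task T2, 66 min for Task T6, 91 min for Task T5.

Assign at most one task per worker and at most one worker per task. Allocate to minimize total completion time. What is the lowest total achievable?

Optimal: Santos→Task T6 (15 min), Okafor→Task T5 (41 min), Farahani→Task T4 (59 min), Rivera→Task T2 (61 min) — total 15+41+59+61 = 176 min.

Min total: 176 min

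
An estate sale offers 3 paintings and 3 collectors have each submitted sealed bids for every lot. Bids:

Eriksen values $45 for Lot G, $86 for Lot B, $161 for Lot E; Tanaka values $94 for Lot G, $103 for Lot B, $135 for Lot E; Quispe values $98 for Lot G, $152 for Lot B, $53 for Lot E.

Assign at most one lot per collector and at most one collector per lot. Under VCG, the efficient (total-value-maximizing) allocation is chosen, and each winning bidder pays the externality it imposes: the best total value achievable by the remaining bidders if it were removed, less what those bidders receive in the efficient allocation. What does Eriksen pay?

Eriksen pays $41.

Efficient allocation: Eriksen→Lot E ($161), Tanaka→Lot G ($94), Quispe→Lot B ($152); total welfare W = $407.
Eriksen receives Lot E at value $161, so the others get W − 161 = $246.
Without Eriksen: best allocation of the remaining 2 bidders over all 3 lots is Tanaka→Lot E ($135), Quispe→Lot B ($152), total $287.
VCG payment = (others' best without Eriksen) − (others' welfare with Eriksen) = 287 − 246 = $41.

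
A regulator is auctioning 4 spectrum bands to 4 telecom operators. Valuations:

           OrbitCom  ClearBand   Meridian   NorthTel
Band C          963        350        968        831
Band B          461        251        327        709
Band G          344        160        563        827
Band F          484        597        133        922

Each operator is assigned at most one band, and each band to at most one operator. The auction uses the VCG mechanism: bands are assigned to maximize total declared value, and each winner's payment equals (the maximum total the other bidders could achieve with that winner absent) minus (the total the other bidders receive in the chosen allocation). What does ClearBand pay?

ClearBand pays $192M.

Efficient allocation: OrbitCom→Band B ($461M), ClearBand→Band F ($597M), Meridian→Band C ($968M), NorthTel→Band G ($827M); total welfare W = $2853M.
ClearBand receives Band F at value $597M, so the others get W − 597 = $2256M.
Without ClearBand: best allocation of the remaining 3 bidders over all 4 bands is OrbitCom→Band C ($963M), Meridian→Band G ($563M), NorthTel→Band F ($922M), total $2448M.
VCG payment = (others' best without ClearBand) − (others' welfare with ClearBand) = 2448 − 2256 = $192M.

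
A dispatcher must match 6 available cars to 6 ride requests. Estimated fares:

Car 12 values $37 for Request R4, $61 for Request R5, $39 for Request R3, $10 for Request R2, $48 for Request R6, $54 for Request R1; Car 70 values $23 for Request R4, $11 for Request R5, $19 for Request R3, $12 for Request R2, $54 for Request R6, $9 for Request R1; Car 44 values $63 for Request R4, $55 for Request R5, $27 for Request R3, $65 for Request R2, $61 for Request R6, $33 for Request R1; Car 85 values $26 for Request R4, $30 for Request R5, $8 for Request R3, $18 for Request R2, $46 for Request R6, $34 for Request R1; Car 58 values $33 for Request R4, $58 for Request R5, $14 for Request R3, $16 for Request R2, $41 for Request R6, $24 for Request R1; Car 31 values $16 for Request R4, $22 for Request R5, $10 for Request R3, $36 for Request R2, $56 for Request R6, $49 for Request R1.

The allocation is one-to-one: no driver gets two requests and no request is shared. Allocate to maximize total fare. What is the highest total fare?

Optimal: Car 12→Request R3 ($39), Car 70→Request R6 ($54), Car 44→Request R2 ($65), Car 85→Request R4 ($26), Car 58→Request R5 ($58), Car 31→Request R1 ($49) — total 39+54+65+26+58+49 = $291.
Max-entry greedy (repeatedly take the single best remaining cell) gives $268, worse by 23.
Next-best assignment: Car 12→Request R3, Car 70→Request R6, Car 44→Request R4, Car 85→Request R1, Car 58→Request R5, Car 31→Request R2 = $284.
Checked against all permutations: $291 is optimal.

Maximum total: $291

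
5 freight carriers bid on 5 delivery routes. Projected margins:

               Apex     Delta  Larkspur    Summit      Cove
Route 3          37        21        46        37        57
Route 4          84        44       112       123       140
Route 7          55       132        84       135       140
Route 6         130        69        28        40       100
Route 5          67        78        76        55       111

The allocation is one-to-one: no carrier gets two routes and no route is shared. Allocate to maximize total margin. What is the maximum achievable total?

Max total: $542k

Optimal: Apex→Route 6 ($130k), Delta→Route 7 ($132k), Larkspur→Route 3 ($46k), Summit→Route 4 ($123k), Cove→Route 5 ($111k) — total 130+132+46+123+111 = $542k.
Column-greedy (each route in turn goes to its best remaining carrier) gives $518k, worse by 24.
Next-best assignment: Apex→Route 6, Delta→Route 5, Larkspur→Route 3, Summit→Route 7, Cove→Route 4 = $529k.
Swapping Apex↔Larkspur (Apex→Route 3 $37k, Larkspur→Route 6 $28k) loses 111.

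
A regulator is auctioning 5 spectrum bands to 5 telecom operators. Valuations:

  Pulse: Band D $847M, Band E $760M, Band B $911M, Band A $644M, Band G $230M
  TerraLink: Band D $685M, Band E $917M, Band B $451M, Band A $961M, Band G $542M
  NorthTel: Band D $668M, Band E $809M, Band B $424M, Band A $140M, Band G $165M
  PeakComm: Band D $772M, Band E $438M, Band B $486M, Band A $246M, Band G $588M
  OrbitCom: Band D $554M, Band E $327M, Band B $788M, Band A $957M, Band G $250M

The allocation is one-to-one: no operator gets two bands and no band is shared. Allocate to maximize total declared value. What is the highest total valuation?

Maximum total: $4041M

This is the linear assignment problem.
Optimal: Pulse→Band B ($911M), TerraLink→Band E ($917M), NorthTel→Band D ($668M), PeakComm→Band G ($588M), OrbitCom→Band A ($957M) — total 911+917+668+588+957 = $4041M.
Next-best assignment: Pulse→Band D, TerraLink→Band A, NorthTel→Band E, PeakComm→Band G, OrbitCom→Band B = $3993M.
No other one-to-one assignment exceeds $4041M.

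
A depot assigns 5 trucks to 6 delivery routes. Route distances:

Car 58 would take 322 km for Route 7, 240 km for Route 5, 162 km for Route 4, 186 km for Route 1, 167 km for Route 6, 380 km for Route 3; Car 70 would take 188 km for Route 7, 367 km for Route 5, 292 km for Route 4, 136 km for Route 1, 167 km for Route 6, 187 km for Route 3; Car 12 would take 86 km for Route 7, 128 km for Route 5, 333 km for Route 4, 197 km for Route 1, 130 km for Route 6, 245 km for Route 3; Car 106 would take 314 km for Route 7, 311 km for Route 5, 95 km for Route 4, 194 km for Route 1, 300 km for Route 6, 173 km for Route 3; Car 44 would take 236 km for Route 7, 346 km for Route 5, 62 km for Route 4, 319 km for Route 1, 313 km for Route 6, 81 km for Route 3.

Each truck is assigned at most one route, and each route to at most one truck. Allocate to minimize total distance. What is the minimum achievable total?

This is the linear assignment problem.
Optimal: Car 58→Route 6 (167 km), Car 70→Route 1 (136 km), Car 12→Route 7 (86 km), Car 106→Route 4 (95 km), Car 44→Route 3 (81 km) — total 167+136+86+95+81 = 565 km.
Column-greedy (each route in turn goes to its cheapest remaining truck) gives 824 km, worse by 259.

Min total: 565 km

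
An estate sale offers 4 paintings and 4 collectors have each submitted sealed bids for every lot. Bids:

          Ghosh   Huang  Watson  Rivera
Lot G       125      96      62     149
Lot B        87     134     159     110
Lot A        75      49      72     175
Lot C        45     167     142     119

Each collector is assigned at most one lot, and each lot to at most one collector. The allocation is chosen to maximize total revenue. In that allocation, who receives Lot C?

Optimal: Ghosh→Lot G ($125), Huang→Lot C ($167), Watson→Lot B ($159), Rivera→Lot A ($175) — total 125+167+159+175 = $626.
Column-greedy (each lot in turn goes to its best remaining collector) gives $550, worse by 76.
Checked against all permutations: $626 is optimal.

Huang receives Lot C.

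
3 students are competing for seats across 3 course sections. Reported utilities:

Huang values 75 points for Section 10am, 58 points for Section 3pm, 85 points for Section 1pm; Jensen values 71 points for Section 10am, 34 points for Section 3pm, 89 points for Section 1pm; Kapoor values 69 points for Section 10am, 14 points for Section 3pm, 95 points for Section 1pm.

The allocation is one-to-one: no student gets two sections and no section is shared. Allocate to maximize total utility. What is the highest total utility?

Max total: 224 points

Optimal: Huang→Section 3pm (58 points), Jensen→Section 10am (71 points), Kapoor→Section 1pm (95 points) — total 58+71+95 = 224 points.
Column-greedy (each section in turn goes to its best remaining student) gives 204 points, worse by 20.
Next-best assignment: Huang→Section 3pm, Jensen→Section 1pm, Kapoor→Section 10am = 216 points.
Checked against all permutations: 224 points is optimal.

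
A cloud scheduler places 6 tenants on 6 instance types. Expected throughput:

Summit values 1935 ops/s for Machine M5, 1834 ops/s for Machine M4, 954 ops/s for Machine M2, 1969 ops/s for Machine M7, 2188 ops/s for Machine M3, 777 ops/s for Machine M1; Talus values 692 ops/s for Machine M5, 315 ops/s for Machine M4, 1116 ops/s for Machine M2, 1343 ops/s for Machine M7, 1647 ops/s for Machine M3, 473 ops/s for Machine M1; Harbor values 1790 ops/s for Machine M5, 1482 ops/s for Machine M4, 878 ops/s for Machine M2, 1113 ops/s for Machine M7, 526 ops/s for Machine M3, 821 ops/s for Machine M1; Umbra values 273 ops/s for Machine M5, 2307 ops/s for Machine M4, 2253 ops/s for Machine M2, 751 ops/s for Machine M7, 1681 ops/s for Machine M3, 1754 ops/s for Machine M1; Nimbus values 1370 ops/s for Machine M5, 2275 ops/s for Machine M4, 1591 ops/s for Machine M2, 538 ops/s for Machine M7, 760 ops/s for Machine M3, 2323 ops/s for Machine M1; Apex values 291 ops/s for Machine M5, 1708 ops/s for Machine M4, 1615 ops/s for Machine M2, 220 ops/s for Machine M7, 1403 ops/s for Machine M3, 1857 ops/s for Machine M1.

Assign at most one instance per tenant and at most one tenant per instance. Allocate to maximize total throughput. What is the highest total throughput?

Max total: 11791 ops/s

This is the linear assignment problem.
Optimal: Summit→Machine M7 (1969 ops/s), Talus→Machine M3 (1647 ops/s), Harbor→Machine M5 (1790 ops/s), Umbra→Machine M2 (2253 ops/s), Nimbus→Machine M4 (2275 ops/s), Apex→Machine M1 (1857 ops/s) — total 1969+1647+1790+2253+2275+1857 = 11791 ops/s.
Checked against all permutations: 11791 ops/s is optimal.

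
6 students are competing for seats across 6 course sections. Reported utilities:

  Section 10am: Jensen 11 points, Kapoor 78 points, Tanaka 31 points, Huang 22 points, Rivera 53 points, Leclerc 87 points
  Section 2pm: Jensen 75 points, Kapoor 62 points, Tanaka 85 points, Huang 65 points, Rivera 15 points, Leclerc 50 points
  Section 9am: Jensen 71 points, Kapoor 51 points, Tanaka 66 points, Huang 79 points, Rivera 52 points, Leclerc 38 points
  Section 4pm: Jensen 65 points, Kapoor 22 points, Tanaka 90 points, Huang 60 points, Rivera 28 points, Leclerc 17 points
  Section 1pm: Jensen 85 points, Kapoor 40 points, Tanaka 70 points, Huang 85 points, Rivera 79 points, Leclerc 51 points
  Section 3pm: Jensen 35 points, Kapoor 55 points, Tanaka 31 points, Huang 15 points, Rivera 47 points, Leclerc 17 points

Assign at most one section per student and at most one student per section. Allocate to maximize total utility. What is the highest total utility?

Optimal: Jensen→Section 2pm (75 points), Kapoor→Section 3pm (55 points), Tanaka→Section 4pm (90 points), Huang→Section 9am (79 points), Rivera→Section 1pm (79 points), Leclerc→Section 10am (87 points) — total 75+55+90+79+79+87 = 465 points.
Max-entry greedy (repeatedly take the single best remaining cell) gives 450 points, worse by 15.
Next-best assignment: Jensen→Section 4pm, Kapoor→Section 3pm, Tanaka→Section 2pm, Huang→Section 9am, Rivera→Section 1pm, Leclerc→Section 10am = 450 points.

Maximum total: 465 points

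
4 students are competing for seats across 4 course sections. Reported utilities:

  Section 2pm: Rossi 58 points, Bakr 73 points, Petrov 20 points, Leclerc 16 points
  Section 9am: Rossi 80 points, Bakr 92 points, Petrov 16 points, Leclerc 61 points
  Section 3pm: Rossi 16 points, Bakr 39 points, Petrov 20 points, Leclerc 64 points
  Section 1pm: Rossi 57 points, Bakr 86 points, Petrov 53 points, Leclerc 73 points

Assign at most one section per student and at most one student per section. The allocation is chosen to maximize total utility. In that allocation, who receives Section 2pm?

Optimal: Rossi→Section 9am (80 points), Bakr→Section 2pm (73 points), Petrov→Section 1pm (53 points), Leclerc→Section 3pm (64 points) — total 80+73+53+64 = 270 points.
Max-entry greedy (repeatedly take the single best remaining cell) gives 243 points, worse by 27.
Swapping Rossi↔Leclerc (Rossi→Section 3pm 16 points, Leclerc→Section 9am 61 points) loses 67.
No other one-to-one assignment exceeds 270 points.
Bakr's own top section is Section 9am (92 points), but forcing Bakr→Section 9am and reassigning the rest optimally gives only 267 points — worse by 3.

Bakr receives Section 2pm.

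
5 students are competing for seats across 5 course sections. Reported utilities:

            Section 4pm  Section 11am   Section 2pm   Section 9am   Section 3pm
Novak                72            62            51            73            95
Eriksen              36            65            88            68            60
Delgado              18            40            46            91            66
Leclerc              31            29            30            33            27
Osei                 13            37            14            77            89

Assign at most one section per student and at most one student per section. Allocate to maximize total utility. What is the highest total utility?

Maximum total: 369 points

Optimal: Novak→Section 4pm (72 points), Eriksen→Section 2pm (88 points), Delgado→Section 9am (91 points), Leclerc→Section 11am (29 points), Osei→Section 3pm (89 points) — total 72+88+91+29+89 = 369 points.
Row-greedy (each student in turn takes its best remaining section) gives 342 points, worse by 27.
Swapping Osei↔Novak (Osei→Section 4pm 13 points, Novak→Section 3pm 95 points) loses 53.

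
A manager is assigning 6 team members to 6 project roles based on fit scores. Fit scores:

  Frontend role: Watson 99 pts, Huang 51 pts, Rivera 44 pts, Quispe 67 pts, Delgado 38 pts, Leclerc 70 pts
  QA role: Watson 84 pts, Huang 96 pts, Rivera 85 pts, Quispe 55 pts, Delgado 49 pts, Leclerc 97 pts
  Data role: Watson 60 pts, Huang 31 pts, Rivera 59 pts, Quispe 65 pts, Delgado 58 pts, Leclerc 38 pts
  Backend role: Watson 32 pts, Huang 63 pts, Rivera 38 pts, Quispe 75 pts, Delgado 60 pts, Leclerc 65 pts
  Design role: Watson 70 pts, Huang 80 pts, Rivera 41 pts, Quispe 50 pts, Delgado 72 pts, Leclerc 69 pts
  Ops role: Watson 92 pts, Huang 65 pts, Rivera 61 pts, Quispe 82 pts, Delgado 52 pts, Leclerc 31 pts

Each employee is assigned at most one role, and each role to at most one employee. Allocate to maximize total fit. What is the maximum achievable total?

Maximum total: 477 pts

This is the linear assignment problem.
Optimal: Watson→Frontend role (99 pts), Huang→Design role (80 pts), Rivera→Data role (59 pts), Quispe→Ops role (82 pts), Delgado→Backend role (60 pts), Leclerc→QA role (97 pts) — total 99+80+59+82+60+97 = 477 pts.
Row-greedy (each employee in turn takes its best remaining role) gives 441 pts, worse by 36.
Next-best assignment: Watson→Frontend role, Huang→QA role, Rivera→Data role, Quispe→Ops role, Delgado→Design role, Leclerc→Backend role = 473 pts.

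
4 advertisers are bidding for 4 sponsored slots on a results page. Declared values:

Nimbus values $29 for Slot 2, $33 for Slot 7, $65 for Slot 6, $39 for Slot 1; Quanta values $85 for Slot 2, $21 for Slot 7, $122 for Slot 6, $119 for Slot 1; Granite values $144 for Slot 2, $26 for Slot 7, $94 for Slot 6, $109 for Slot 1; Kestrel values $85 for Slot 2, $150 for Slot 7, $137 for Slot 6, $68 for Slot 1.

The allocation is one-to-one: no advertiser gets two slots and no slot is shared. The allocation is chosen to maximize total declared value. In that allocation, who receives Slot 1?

Treat this as an assignment problem: match each advertiser to one slot.
Optimal: Nimbus→Slot 6 ($65), Quanta→Slot 1 ($119), Granite→Slot 2 ($144), Kestrel→Slot 7 ($150) — total 65+119+144+150 = $478.
Max-entry greedy (repeatedly take the single best remaining cell) gives $455, worse by 23.
Next-best assignment: Nimbus→Slot 1, Quanta→Slot 6, Granite→Slot 2, Kestrel→Slot 7 = $455.
Quanta's own top slot is Slot 6 ($122), but forcing Quanta→Slot 6 and reassigning the rest optimally gives only $455 — worse by 23.

Quanta receives Slot 1.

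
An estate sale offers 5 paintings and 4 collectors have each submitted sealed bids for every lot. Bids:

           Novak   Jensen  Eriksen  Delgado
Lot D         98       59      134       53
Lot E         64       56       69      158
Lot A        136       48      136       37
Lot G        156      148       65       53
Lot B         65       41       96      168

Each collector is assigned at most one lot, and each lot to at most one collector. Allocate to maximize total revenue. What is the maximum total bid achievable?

This is the linear assignment problem.
Optimal: Novak→Lot A ($136), Jensen→Lot G ($148), Eriksen→Lot D ($134), Delgado→Lot B ($168) — total 136+148+134+168 = $586.
Column-greedy (each lot in turn goes to its best remaining collector) gives $576, worse by 10.

Max total: $586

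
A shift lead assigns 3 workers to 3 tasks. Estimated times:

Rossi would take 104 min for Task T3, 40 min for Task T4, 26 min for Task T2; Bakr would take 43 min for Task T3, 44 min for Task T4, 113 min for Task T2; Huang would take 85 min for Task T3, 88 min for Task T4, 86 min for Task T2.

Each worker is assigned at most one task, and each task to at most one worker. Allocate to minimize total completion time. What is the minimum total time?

Minimum total: 155 min

This is a one-to-one assignment (minimum-cost bipartite matching).
Optimal: Rossi→Task T2 (26 min), Bakr→Task T4 (44 min), Huang→Task T3 (85 min) — total 26+44+85 = 155 min.
Min-entry greedy (repeatedly take the single cheapest remaining cell) gives 157 min, worse by 2.
Next-best assignment: Rossi→Task T2, Bakr→Task T3, Huang→Task T4 = 157 min.
No other one-to-one assignment undercuts 155 min.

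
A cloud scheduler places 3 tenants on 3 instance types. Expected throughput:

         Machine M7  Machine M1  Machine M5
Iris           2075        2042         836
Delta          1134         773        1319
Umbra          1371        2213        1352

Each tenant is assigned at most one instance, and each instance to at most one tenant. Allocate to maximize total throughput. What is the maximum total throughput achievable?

Optimal: Iris→Machine M7 (2075 ops/s), Delta→Machine M5 (1319 ops/s), Umbra→Machine M1 (2213 ops/s) — total 2075+1319+2213 = 5607 ops/s.
Next-best assignment: Iris→Machine M1, Delta→Machine M5, Umbra→Machine M7 = 4732 ops/s.
Swapping Delta↔Iris (Delta→Machine M7 1134 ops/s, Iris→Machine M5 836 ops/s) loses 1424.

Max total: 5607 ops/s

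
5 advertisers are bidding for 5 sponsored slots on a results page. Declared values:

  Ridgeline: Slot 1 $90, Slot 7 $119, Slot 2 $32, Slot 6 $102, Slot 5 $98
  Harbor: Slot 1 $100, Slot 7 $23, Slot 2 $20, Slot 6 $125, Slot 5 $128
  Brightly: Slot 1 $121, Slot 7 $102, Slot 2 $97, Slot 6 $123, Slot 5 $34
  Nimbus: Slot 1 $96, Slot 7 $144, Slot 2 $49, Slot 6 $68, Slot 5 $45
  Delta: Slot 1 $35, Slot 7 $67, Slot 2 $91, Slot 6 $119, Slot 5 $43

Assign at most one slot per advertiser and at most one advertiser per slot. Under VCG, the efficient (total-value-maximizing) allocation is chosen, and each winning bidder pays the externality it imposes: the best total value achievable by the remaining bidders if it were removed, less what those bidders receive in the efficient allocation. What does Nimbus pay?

Efficient allocation: Ridgeline→Slot 6 ($102), Harbor→Slot 5 ($128), Brightly→Slot 1 ($121), Nimbus→Slot 7 ($144), Delta→Slot 2 ($91); total welfare W = $586.
Nimbus receives Slot 7 at value $144, so the others get W − 144 = $442.
Without Nimbus: best allocation of the remaining 4 bidders over all 5 slots is Ridgeline→Slot 7 ($119), Harbor→Slot 5 ($128), Brightly→Slot 1 ($121), Delta→Slot 6 ($119), total $487.
VCG payment = (others' best without Nimbus) − (others' welfare with Nimbus) = 487 − 442 = $45.

Nimbus pays $45.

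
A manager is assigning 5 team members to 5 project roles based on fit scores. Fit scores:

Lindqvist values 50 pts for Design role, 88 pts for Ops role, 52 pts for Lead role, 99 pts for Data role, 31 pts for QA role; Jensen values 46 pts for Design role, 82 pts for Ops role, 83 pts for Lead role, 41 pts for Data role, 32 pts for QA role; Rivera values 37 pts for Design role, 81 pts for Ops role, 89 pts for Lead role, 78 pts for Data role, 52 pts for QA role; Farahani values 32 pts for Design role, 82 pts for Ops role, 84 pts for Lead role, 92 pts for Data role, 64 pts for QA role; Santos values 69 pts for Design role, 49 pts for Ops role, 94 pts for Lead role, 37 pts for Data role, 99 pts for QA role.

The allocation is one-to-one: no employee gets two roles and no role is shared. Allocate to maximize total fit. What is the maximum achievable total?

Maximum total: 415 pts

Optimal: Lindqvist→Data role (99 pts), Jensen→Design role (46 pts), Rivera→Lead role (89 pts), Farahani→Ops role (82 pts), Santos→QA role (99 pts) — total 99+46+89+82+99 = 415 pts.
Row-greedy (each employee in turn takes its best remaining role) gives 396 pts, worse by 19.
Next-best assignment: Lindqvist→Ops role, Jensen→Design role, Rivera→Lead role, Farahani→Data role, Santos→QA role = 414 pts.
Checked against all permutations: 415 pts is optimal.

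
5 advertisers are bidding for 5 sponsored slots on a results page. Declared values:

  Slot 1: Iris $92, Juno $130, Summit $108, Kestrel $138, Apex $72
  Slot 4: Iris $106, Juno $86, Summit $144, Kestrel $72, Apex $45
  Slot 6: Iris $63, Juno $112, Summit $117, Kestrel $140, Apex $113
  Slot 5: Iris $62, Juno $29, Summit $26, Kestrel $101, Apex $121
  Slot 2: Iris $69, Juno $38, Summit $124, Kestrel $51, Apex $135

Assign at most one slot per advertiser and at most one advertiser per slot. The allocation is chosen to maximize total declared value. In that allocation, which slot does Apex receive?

Apex receives Slot 5.

This is the linear assignment problem.
Optimal: Iris→Slot 4 ($106), Juno→Slot 1 ($130), Summit→Slot 2 ($124), Kestrel→Slot 6 ($140), Apex→Slot 5 ($121) — total 106+130+124+140+121 = $621.
Column-greedy (each slot in turn goes to its best remaining advertiser) gives $495, worse by 126.
Next-best assignment: Iris→Slot 5, Juno→Slot 1, Summit→Slot 4, Kestrel→Slot 6, Apex→Slot 2 = $611.
Apex's own top slot is Slot 2 ($135), but forcing Apex→Slot 2 and reassigning the rest optimally gives only $611 — worse by 10.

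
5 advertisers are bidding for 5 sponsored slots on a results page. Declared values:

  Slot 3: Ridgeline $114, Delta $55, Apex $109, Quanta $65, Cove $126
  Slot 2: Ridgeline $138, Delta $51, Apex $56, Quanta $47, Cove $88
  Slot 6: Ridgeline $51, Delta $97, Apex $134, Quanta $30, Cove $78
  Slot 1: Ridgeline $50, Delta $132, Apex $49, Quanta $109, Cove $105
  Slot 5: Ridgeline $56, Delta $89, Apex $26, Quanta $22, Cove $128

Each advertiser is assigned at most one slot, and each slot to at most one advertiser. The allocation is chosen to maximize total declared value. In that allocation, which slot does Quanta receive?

Quanta receives Slot 3.

Optimal: Ridgeline→Slot 2 ($138), Delta→Slot 1 ($132), Apex→Slot 6 ($134), Quanta→Slot 3 ($65), Cove→Slot 5 ($128) — total 138+132+134+65+128 = $597.
Column-greedy (each slot in turn goes to its best remaining advertiser) gives $552, worse by 45.
Next-best assignment: Ridgeline→Slot 2, Delta→Slot 5, Apex→Slot 6, Quanta→Slot 1, Cove→Slot 3 = $596.
No other one-to-one assignment exceeds $597.
Quanta's own top slot is Slot 1 ($109), but forcing Quanta→Slot 1 and reassigning the rest optimally gives only $596 — worse by 1.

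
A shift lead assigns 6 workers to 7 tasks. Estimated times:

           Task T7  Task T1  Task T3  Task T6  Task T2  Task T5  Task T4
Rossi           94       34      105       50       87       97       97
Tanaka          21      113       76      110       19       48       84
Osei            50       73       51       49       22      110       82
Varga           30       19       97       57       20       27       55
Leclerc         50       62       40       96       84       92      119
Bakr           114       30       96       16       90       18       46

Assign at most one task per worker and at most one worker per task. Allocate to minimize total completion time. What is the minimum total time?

Optimal: Rossi→Task T1 (34 min), Tanaka→Task T7 (21 min), Osei→Task T2 (22 min), Varga→Task T5 (27 min), Leclerc→Task T3 (40 min), Bakr→Task T6 (16 min) — total 34+21+22+27+40+16 = 160 min.

Min total: 160 min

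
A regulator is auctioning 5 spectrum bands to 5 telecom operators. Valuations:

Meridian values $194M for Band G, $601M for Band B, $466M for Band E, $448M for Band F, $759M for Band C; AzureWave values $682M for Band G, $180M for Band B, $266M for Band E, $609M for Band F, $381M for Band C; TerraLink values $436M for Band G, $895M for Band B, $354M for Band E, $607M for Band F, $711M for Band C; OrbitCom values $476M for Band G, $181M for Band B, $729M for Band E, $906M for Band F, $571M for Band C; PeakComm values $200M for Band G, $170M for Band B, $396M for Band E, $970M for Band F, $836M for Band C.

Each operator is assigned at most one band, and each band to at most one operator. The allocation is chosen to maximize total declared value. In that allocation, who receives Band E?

OrbitCom receives Band E.

This is a one-to-one assignment (maximum-weight bipartite matching).
Optimal: Meridian→Band C ($759M), AzureWave→Band G ($682M), TerraLink→Band B ($895M), OrbitCom→Band E ($729M), PeakComm→Band F ($970M) — total 759+682+895+729+970 = $4035M.
Row-greedy (each operator in turn takes its best remaining band) gives $3638M, worse by 397.
Every other assignment is strictly worse.
OrbitCom's own top band is Band F ($906M), but forcing OrbitCom→Band F and reassigning the rest optimally gives only $3785M — worse by 250.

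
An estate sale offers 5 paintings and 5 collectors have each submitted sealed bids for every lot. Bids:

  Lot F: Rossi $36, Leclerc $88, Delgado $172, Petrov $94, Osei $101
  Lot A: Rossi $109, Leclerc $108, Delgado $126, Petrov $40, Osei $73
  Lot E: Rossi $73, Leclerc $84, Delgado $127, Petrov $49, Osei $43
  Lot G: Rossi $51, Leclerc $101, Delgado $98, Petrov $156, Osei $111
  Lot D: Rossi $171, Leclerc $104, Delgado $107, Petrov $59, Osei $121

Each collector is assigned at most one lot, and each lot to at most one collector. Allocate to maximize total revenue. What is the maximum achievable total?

Max total: $663

Optimal: Rossi→Lot D ($171), Leclerc→Lot A ($108), Delgado→Lot E ($127), Petrov→Lot G ($156), Osei→Lot F ($101) — total 171+108+127+156+101 = $663.
Column-greedy (each lot in turn goes to its best remaining collector) gives $642, worse by 21.
Swapping Rossi↔Leclerc (Rossi→Lot A $109, Leclerc→Lot D $104) loses 66.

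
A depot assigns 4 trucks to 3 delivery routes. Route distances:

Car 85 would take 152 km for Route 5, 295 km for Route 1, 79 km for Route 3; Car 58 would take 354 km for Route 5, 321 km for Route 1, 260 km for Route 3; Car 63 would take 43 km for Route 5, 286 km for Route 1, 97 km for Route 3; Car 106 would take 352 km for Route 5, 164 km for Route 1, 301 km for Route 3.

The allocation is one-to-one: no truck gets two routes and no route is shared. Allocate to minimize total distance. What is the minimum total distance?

This is the linear assignment problem.
Optimal: Car 63→Route 5 (43 km), Car 106→Route 1 (164 km), Car 85→Route 3 (79 km) — total 43+164+79 = 286 km.
Row-greedy (each truck in turn takes its cheapest remaining route) gives 443 km, worse by 157.
Swapping Car 85↔Car 106 (Car 85→Route 1 295 km, Car 106→Route 3 301 km) adds 353.

Min total: 286 km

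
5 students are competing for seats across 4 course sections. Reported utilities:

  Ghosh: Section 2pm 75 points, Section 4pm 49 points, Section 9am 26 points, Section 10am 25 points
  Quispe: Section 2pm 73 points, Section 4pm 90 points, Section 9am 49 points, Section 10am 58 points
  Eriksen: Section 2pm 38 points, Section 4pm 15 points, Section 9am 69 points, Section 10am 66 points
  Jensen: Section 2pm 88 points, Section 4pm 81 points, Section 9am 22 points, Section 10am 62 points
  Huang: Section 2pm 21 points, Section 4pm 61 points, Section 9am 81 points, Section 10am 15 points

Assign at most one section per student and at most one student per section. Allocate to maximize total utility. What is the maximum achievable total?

Maximum total: 325 points

Optimal: Jensen→Section 2pm (88 points), Quispe→Section 4pm (90 points), Huang→Section 9am (81 points), Eriksen→Section 10am (66 points) — total 88+90+81+66 = 325 points.
Row-greedy (each student in turn takes its best remaining section) gives 296 points, worse by 29.
Checked against all permutations: 325 points is optimal.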